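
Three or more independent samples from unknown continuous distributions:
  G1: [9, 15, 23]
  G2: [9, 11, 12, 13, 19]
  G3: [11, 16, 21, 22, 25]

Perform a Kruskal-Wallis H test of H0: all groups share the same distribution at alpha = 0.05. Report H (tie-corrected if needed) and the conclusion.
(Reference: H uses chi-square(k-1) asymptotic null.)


Step 1: Combine all N = 13 observations and assign midranks.
sorted (value, group, rank): (9,G1,1.5), (9,G2,1.5), (11,G2,3.5), (11,G3,3.5), (12,G2,5), (13,G2,6), (15,G1,7), (16,G3,8), (19,G2,9), (21,G3,10), (22,G3,11), (23,G1,12), (25,G3,13)
Step 2: Sum ranks within each group.
R_1 = 20.5 (n_1 = 3)
R_2 = 25 (n_2 = 5)
R_3 = 45.5 (n_3 = 5)
Step 3: H = 12/(N(N+1)) * sum(R_i^2/n_i) - 3(N+1)
     = 12/(13*14) * (20.5^2/3 + 25^2/5 + 45.5^2/5) - 3*14
     = 0.065934 * 679.133 - 42
     = 2.778022.
Step 4: Ties present; correction factor C = 1 - 12/(13^3 - 13) = 0.994505. Corrected H = 2.778022 / 0.994505 = 2.793370.
Step 5: Under H0, H ~ chi^2(2); p-value = 0.247416.
Step 6: alpha = 0.05. fail to reject H0.

H = 2.7934, df = 2, p = 0.247416, fail to reject H0.


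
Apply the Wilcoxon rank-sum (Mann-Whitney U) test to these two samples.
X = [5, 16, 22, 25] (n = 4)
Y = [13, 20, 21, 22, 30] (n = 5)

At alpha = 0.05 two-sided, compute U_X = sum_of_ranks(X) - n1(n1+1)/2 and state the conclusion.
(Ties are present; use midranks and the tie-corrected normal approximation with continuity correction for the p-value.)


Step 1: Combine and sort all 9 observations; assign midranks.
sorted (value, group): (5,X), (13,Y), (16,X), (20,Y), (21,Y), (22,X), (22,Y), (25,X), (30,Y)
ranks: 5->1, 13->2, 16->3, 20->4, 21->5, 22->6.5, 22->6.5, 25->8, 30->9
Step 2: Rank sum for X: R1 = 1 + 3 + 6.5 + 8 = 18.5.
Step 3: U_X = R1 - n1(n1+1)/2 = 18.5 - 4*5/2 = 18.5 - 10 = 8.5.
       U_Y = n1*n2 - U_X = 20 - 8.5 = 11.5.
Step 4: Ties are present, so use the tie-corrected normal approximation (with continuity correction) for the p-value.
Step 5: p-value = 0.805701; compare to alpha = 0.05. fail to reject H0.

U_X = 8.5, p = 0.805701, fail to reject H0 at alpha = 0.05.


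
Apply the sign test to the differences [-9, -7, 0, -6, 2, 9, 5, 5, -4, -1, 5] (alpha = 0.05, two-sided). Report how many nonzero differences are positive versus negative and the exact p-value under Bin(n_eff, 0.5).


Step 1: Discard zero differences. Original n = 11; n_eff = number of nonzero differences = 10.
Nonzero differences (with sign): -9, -7, -6, +2, +9, +5, +5, -4, -1, +5
Step 2: Count signs: positive = 5, negative = 5.
Step 3: Under H0: P(positive) = 0.5, so the number of positives S ~ Bin(10, 0.5).
Step 4: Two-sided exact p-value = sum of Bin(10,0.5) probabilities at or below the observed probability = 1.000000.
Step 5: alpha = 0.05. fail to reject H0.

n_eff = 10, pos = 5, neg = 5, p = 1.000000, fail to reject H0.


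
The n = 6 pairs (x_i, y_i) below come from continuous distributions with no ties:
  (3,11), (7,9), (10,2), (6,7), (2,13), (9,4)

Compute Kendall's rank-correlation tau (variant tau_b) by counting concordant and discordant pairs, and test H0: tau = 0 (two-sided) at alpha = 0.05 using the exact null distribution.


Step 1: Enumerate the 15 unordered pairs (i,j) with i<j and classify each by sign(x_j-x_i) * sign(y_j-y_i).
  (1,2):dx=+4,dy=-2->D; (1,3):dx=+7,dy=-9->D; (1,4):dx=+3,dy=-4->D; (1,5):dx=-1,dy=+2->D
  (1,6):dx=+6,dy=-7->D; (2,3):dx=+3,dy=-7->D; (2,4):dx=-1,dy=-2->C; (2,5):dx=-5,dy=+4->D
  (2,6):dx=+2,dy=-5->D; (3,4):dx=-4,dy=+5->D; (3,5):dx=-8,dy=+11->D; (3,6):dx=-1,dy=+2->D
  (4,5):dx=-4,dy=+6->D; (4,6):dx=+3,dy=-3->D; (5,6):dx=+7,dy=-9->D
Step 2: C = 1, D = 14, total pairs = 15.
Step 3: tau = (C - D)/(n(n-1)/2) = (1 - 14)/15 = -0.866667.
Step 4: Exact two-sided p-value (enumerate n! = 720 permutations of y under H0): p = 0.016667.
Step 5: alpha = 0.05. reject H0.

tau_b = -0.8667 (C=1, D=14), p = 0.016667, reject H0.


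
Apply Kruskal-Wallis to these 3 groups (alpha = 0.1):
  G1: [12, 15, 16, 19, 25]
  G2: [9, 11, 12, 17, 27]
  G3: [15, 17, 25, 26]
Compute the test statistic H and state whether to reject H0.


Step 1: Combine all N = 14 observations and assign midranks.
sorted (value, group, rank): (9,G2,1), (11,G2,2), (12,G1,3.5), (12,G2,3.5), (15,G1,5.5), (15,G3,5.5), (16,G1,7), (17,G2,8.5), (17,G3,8.5), (19,G1,10), (25,G1,11.5), (25,G3,11.5), (26,G3,13), (27,G2,14)
Step 2: Sum ranks within each group.
R_1 = 37.5 (n_1 = 5)
R_2 = 29 (n_2 = 5)
R_3 = 38.5 (n_3 = 4)
Step 3: H = 12/(N(N+1)) * sum(R_i^2/n_i) - 3(N+1)
     = 12/(14*15) * (37.5^2/5 + 29^2/5 + 38.5^2/4) - 3*15
     = 0.057143 * 820.013 - 45
     = 1.857857.
Step 4: Ties present; correction factor C = 1 - 24/(14^3 - 14) = 0.991209. Corrected H = 1.857857 / 0.991209 = 1.874335.
Step 5: Under H0, H ~ chi^2(2); p-value = 0.391736.
Step 6: alpha = 0.1. fail to reject H0.

H = 1.8743, df = 2, p = 0.391736, fail to reject H0.


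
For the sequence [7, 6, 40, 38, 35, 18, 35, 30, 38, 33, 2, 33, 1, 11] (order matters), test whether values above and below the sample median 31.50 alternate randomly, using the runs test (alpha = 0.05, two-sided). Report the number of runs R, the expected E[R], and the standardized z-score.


Step 1: Compute median = 31.50; label A = above, B = below.
Labels in order: BBAAABABAABABB  (n_A = 7, n_B = 7)
Step 2: Count runs R = 9.
Step 3: Under H0 (random ordering), E[R] = 2*n_A*n_B/(n_A+n_B) + 1 = 2*7*7/14 + 1 = 8.0000.
        Var[R] = 2*n_A*n_B*(2*n_A*n_B - n_A - n_B) / ((n_A+n_B)^2 * (n_A+n_B-1)) = 8232/2548 = 3.2308.
        SD[R] = 1.7974.
Step 4: Continuity-corrected z = (R - 0.5 - E[R]) / SD[R] = (9 - 0.5 - 8.0000) / 1.7974 = 0.2782.
Step 5: Two-sided p-value via normal approximation = 2*(1 - Phi(|z|)) = 0.780879.
Step 6: alpha = 0.05. fail to reject H0.

R = 9, z = 0.2782, p = 0.780879, fail to reject H0.


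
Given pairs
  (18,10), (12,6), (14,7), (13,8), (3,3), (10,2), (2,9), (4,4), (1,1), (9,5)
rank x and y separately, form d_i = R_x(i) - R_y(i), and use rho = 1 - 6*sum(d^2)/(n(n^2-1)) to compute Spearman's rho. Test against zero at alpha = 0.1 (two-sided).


Step 1: Rank x and y separately (midranks; no ties here).
rank(x): 18->10, 12->7, 14->9, 13->8, 3->3, 10->6, 2->2, 4->4, 1->1, 9->5
rank(y): 10->10, 6->6, 7->7, 8->8, 3->3, 2->2, 9->9, 4->4, 1->1, 5->5
Step 2: d_i = R_x(i) - R_y(i); compute d_i^2.
  (10-10)^2=0, (7-6)^2=1, (9-7)^2=4, (8-8)^2=0, (3-3)^2=0, (6-2)^2=16, (2-9)^2=49, (4-4)^2=0, (1-1)^2=0, (5-5)^2=0
sum(d^2) = 70.
Step 3: rho = 1 - 6*70 / (10*(10^2 - 1)) = 1 - 420/990 = 0.575758.
Step 4: Under H0, t = rho * sqrt((n-2)/(1-rho^2)) = 1.9917 ~ t(8).
Step 5: Two-sided p-value from the t-distribution with 8 df = 0.081553.
Step 6: alpha = 0.1. reject H0.

rho = 0.5758, p = 0.081553, reject H0 at alpha = 0.1.


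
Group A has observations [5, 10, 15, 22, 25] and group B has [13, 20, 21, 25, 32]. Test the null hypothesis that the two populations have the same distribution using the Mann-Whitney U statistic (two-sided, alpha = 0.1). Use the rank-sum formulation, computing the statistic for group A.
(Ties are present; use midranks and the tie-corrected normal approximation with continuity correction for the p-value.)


Step 1: Combine and sort all 10 observations; assign midranks.
sorted (value, group): (5,X), (10,X), (13,Y), (15,X), (20,Y), (21,Y), (22,X), (25,X), (25,Y), (32,Y)
ranks: 5->1, 10->2, 13->3, 15->4, 20->5, 21->6, 22->7, 25->8.5, 25->8.5, 32->10
Step 2: Rank sum for X: R1 = 1 + 2 + 4 + 7 + 8.5 = 22.5.
Step 3: U_X = R1 - n1(n1+1)/2 = 22.5 - 5*6/2 = 22.5 - 15 = 7.5.
       U_Y = n1*n2 - U_X = 25 - 7.5 = 17.5.
Step 4: Ties are present, so use the tie-corrected normal approximation (with continuity correction) for the p-value.
Step 5: p-value = 0.345742; compare to alpha = 0.1. fail to reject H0.

U_X = 7.5, p = 0.345742, fail to reject H0 at alpha = 0.1.


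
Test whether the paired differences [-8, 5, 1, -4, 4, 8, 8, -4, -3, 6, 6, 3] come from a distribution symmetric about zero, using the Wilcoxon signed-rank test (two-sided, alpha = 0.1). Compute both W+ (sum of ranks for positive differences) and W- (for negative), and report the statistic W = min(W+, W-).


Step 1: Drop any zero differences (none here) and take |d_i|.
|d| = [8, 5, 1, 4, 4, 8, 8, 4, 3, 6, 6, 3]
Step 2: Midrank |d_i| (ties get averaged ranks).
ranks: |8|->11, |5|->7, |1|->1, |4|->5, |4|->5, |8|->11, |8|->11, |4|->5, |3|->2.5, |6|->8.5, |6|->8.5, |3|->2.5
Step 3: Attach original signs; sum ranks with positive sign and with negative sign.
W+ = 7 + 1 + 5 + 11 + 11 + 8.5 + 8.5 + 2.5 = 54.5
W- = 11 + 5 + 5 + 2.5 = 23.5
(Check: W+ + W- = 78 should equal n(n+1)/2 = 78.)
Step 4: Test statistic W = min(W+, W-) = 23.5.
Step 5: Ties in |d|, so use the tie-corrected normal approximation.
        E[W] = n(n+1)/4 = 12*13/4 = 39.
        Tie groups: |d|=3 (t=2), |d|=4 (t=3), |d|=6 (t=2), |d|=8 (t=3); sum(t^3 - t) = 60.
        Var[W] = n(n+1)(2n+1)/24 - sum(t^3-t)/48 = 3900/24 - 60/48 = 161.25.
        z = (W - E[W]) / sqrt(Var[W]) = (23.5 - 39) / 12.6984 = -1.2206.
        Two-sided p = 2*Phi(z) = 0.222228.
Step 6: alpha = 0.1. fail to reject H0.

W+ = 54.5, W- = 23.5, W = min = 23.5, p = 0.222228, fail to reject H0.


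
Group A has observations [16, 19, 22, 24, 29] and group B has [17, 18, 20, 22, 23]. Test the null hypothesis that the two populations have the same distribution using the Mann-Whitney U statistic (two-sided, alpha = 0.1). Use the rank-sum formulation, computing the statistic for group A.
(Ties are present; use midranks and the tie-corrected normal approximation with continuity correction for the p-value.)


Step 1: Combine and sort all 10 observations; assign midranks.
sorted (value, group): (16,X), (17,Y), (18,Y), (19,X), (20,Y), (22,X), (22,Y), (23,Y), (24,X), (29,X)
ranks: 16->1, 17->2, 18->3, 19->4, 20->5, 22->6.5, 22->6.5, 23->8, 24->9, 29->10
Step 2: Rank sum for X: R1 = 1 + 4 + 6.5 + 9 + 10 = 30.5.
Step 3: U_X = R1 - n1(n1+1)/2 = 30.5 - 5*6/2 = 30.5 - 15 = 15.5.
       U_Y = n1*n2 - U_X = 25 - 15.5 = 9.5.
Step 4: Ties are present, so use the tie-corrected normal approximation (with continuity correction) for the p-value.
Step 5: p-value = 0.600402; compare to alpha = 0.1. fail to reject H0.

U_X = 15.5, p = 0.600402, fail to reject H0 at alpha = 0.1.


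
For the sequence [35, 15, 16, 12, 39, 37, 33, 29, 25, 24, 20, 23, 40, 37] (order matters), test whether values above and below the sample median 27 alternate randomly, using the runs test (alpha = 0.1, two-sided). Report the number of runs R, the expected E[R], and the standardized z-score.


Step 1: Compute median = 27; label A = above, B = below.
Labels in order: ABBBAAAABBBBAA  (n_A = 7, n_B = 7)
Step 2: Count runs R = 5.
Step 3: Under H0 (random ordering), E[R] = 2*n_A*n_B/(n_A+n_B) + 1 = 2*7*7/14 + 1 = 8.0000.
        Var[R] = 2*n_A*n_B*(2*n_A*n_B - n_A - n_B) / ((n_A+n_B)^2 * (n_A+n_B-1)) = 8232/2548 = 3.2308.
        SD[R] = 1.7974.
Step 4: Continuity-corrected z = (R + 0.5 - E[R]) / SD[R] = (5 + 0.5 - 8.0000) / 1.7974 = -1.3909.
Step 5: Two-sided p-value via normal approximation = 2*(1 - Phi(|z|)) = 0.164264.
Step 6: alpha = 0.1. fail to reject H0.

R = 5, z = -1.3909, p = 0.164264, fail to reject H0.


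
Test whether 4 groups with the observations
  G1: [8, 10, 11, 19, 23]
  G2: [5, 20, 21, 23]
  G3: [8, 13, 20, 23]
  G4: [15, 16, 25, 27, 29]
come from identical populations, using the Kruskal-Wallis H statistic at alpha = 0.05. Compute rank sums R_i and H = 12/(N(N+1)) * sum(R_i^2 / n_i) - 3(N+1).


Step 1: Combine all N = 18 observations and assign midranks.
sorted (value, group, rank): (5,G2,1), (8,G1,2.5), (8,G3,2.5), (10,G1,4), (11,G1,5), (13,G3,6), (15,G4,7), (16,G4,8), (19,G1,9), (20,G2,10.5), (20,G3,10.5), (21,G2,12), (23,G1,14), (23,G2,14), (23,G3,14), (25,G4,16), (27,G4,17), (29,G4,18)
Step 2: Sum ranks within each group.
R_1 = 34.5 (n_1 = 5)
R_2 = 37.5 (n_2 = 4)
R_3 = 33 (n_3 = 4)
R_4 = 66 (n_4 = 5)
Step 3: H = 12/(N(N+1)) * sum(R_i^2/n_i) - 3(N+1)
     = 12/(18*19) * (34.5^2/5 + 37.5^2/4 + 33^2/4 + 66^2/5) - 3*19
     = 0.035088 * 1733.06 - 57
     = 3.809211.
Step 4: Ties present; correction factor C = 1 - 36/(18^3 - 18) = 0.993808. Corrected H = 3.809211 / 0.993808 = 3.832944.
Step 5: Under H0, H ~ chi^2(3); p-value = 0.280077.
Step 6: alpha = 0.05. fail to reject H0.

H = 3.8329, df = 3, p = 0.280077, fail to reject H0.


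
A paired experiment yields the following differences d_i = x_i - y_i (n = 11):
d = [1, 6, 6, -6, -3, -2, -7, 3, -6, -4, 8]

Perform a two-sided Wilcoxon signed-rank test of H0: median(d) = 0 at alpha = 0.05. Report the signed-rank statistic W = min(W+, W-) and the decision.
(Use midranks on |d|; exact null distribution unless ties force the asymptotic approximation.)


Step 1: Drop any zero differences (none here) and take |d_i|.
|d| = [1, 6, 6, 6, 3, 2, 7, 3, 6, 4, 8]
Step 2: Midrank |d_i| (ties get averaged ranks).
ranks: |1|->1, |6|->7.5, |6|->7.5, |6|->7.5, |3|->3.5, |2|->2, |7|->10, |3|->3.5, |6|->7.5, |4|->5, |8|->11
Step 3: Attach original signs; sum ranks with positive sign and with negative sign.
W+ = 1 + 7.5 + 7.5 + 3.5 + 11 = 30.5
W- = 7.5 + 3.5 + 2 + 10 + 7.5 + 5 = 35.5
(Check: W+ + W- = 66 should equal n(n+1)/2 = 66.)
Step 4: Test statistic W = min(W+, W-) = 30.5.
Step 5: Ties in |d|, so use the tie-corrected normal approximation.
        E[W] = n(n+1)/4 = 11*12/4 = 33.
        Tie groups: |d|=3 (t=2), |d|=6 (t=4); sum(t^3 - t) = 66.
        Var[W] = n(n+1)(2n+1)/24 - sum(t^3-t)/48 = 3036/24 - 66/48 = 125.125.
        z = (W - E[W]) / sqrt(Var[W]) = (30.5 - 33) / 11.1859 = -0.2235.
        Two-sided p = 2*Phi(z) = 0.823150.
Step 6: alpha = 0.05. fail to reject H0.

W+ = 30.5, W- = 35.5, W = min = 30.5, p = 0.823150, fail to reject H0.


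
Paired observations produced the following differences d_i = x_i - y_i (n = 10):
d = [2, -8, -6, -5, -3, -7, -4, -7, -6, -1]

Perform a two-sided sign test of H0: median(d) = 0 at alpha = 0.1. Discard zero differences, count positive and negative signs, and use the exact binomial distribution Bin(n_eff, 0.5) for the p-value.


Step 1: Discard zero differences. Original n = 10; n_eff = number of nonzero differences = 10.
Nonzero differences (with sign): +2, -8, -6, -5, -3, -7, -4, -7, -6, -1
Step 2: Count signs: positive = 1, negative = 9.
Step 3: Under H0: P(positive) = 0.5, so the number of positives S ~ Bin(10, 0.5).
Step 4: Two-sided exact p-value = sum of Bin(10,0.5) probabilities at or below the observed probability = 0.021484.
Step 5: alpha = 0.1. reject H0.

n_eff = 10, pos = 1, neg = 9, p = 0.021484, reject H0.


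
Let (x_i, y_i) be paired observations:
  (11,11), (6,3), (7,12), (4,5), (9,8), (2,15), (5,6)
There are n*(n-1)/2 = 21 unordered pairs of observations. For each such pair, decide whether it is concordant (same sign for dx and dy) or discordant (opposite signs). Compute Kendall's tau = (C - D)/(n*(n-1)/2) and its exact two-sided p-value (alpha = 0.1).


Step 1: Enumerate the 21 unordered pairs (i,j) with i<j and classify each by sign(x_j-x_i) * sign(y_j-y_i).
  (1,2):dx=-5,dy=-8->C; (1,3):dx=-4,dy=+1->D; (1,4):dx=-7,dy=-6->C; (1,5):dx=-2,dy=-3->C
  (1,6):dx=-9,dy=+4->D; (1,7):dx=-6,dy=-5->C; (2,3):dx=+1,dy=+9->C; (2,4):dx=-2,dy=+2->D
  (2,5):dx=+3,dy=+5->C; (2,6):dx=-4,dy=+12->D; (2,7):dx=-1,dy=+3->D; (3,4):dx=-3,dy=-7->C
  (3,5):dx=+2,dy=-4->D; (3,6):dx=-5,dy=+3->D; (3,7):dx=-2,dy=-6->C; (4,5):dx=+5,dy=+3->C
  (4,6):dx=-2,dy=+10->D; (4,7):dx=+1,dy=+1->C; (5,6):dx=-7,dy=+7->D; (5,7):dx=-4,dy=-2->C
  (6,7):dx=+3,dy=-9->D
Step 2: C = 11, D = 10, total pairs = 21.
Step 3: tau = (C - D)/(n(n-1)/2) = (11 - 10)/21 = 0.047619.
Step 4: Exact two-sided p-value (enumerate n! = 5040 permutations of y under H0): p = 1.000000.
Step 5: alpha = 0.1. fail to reject H0.

tau_b = 0.0476 (C=11, D=10), p = 1.000000, fail to reject H0.


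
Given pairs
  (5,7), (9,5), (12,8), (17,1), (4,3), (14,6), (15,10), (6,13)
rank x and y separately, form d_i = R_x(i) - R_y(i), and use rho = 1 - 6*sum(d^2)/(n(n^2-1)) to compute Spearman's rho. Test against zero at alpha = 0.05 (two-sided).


Step 1: Rank x and y separately (midranks; no ties here).
rank(x): 5->2, 9->4, 12->5, 17->8, 4->1, 14->6, 15->7, 6->3
rank(y): 7->5, 5->3, 8->6, 1->1, 3->2, 6->4, 10->7, 13->8
Step 2: d_i = R_x(i) - R_y(i); compute d_i^2.
  (2-5)^2=9, (4-3)^2=1, (5-6)^2=1, (8-1)^2=49, (1-2)^2=1, (6-4)^2=4, (7-7)^2=0, (3-8)^2=25
sum(d^2) = 90.
Step 3: rho = 1 - 6*90 / (8*(8^2 - 1)) = 1 - 540/504 = -0.071429.
Step 4: Under H0, t = rho * sqrt((n-2)/(1-rho^2)) = -0.1754 ~ t(6).
Step 5: Two-sided p-value from the t-distribution with 6 df = 0.866526.
Step 6: alpha = 0.05. fail to reject H0.

rho = -0.0714, p = 0.866526, fail to reject H0 at alpha = 0.05.


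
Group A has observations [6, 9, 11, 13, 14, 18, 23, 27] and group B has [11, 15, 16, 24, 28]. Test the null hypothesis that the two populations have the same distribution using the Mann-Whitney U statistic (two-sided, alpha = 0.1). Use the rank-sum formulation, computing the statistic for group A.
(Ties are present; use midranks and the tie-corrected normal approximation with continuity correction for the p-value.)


Step 1: Combine and sort all 13 observations; assign midranks.
sorted (value, group): (6,X), (9,X), (11,X), (11,Y), (13,X), (14,X), (15,Y), (16,Y), (18,X), (23,X), (24,Y), (27,X), (28,Y)
ranks: 6->1, 9->2, 11->3.5, 11->3.5, 13->5, 14->6, 15->7, 16->8, 18->9, 23->10, 24->11, 27->12, 28->13
Step 2: Rank sum for X: R1 = 1 + 2 + 3.5 + 5 + 6 + 9 + 10 + 12 = 48.5.
Step 3: U_X = R1 - n1(n1+1)/2 = 48.5 - 8*9/2 = 48.5 - 36 = 12.5.
       U_Y = n1*n2 - U_X = 40 - 12.5 = 27.5.
Step 4: Ties are present, so use the tie-corrected normal approximation (with continuity correction) for the p-value.
Step 5: p-value = 0.304842; compare to alpha = 0.1. fail to reject H0.

U_X = 12.5, p = 0.304842, fail to reject H0 at alpha = 0.1.


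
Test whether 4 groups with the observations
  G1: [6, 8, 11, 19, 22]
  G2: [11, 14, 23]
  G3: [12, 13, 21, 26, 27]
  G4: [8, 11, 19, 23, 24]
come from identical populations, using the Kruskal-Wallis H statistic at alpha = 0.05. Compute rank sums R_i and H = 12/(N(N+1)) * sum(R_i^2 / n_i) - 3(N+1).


Step 1: Combine all N = 18 observations and assign midranks.
sorted (value, group, rank): (6,G1,1), (8,G1,2.5), (8,G4,2.5), (11,G1,5), (11,G2,5), (11,G4,5), (12,G3,7), (13,G3,8), (14,G2,9), (19,G1,10.5), (19,G4,10.5), (21,G3,12), (22,G1,13), (23,G2,14.5), (23,G4,14.5), (24,G4,16), (26,G3,17), (27,G3,18)
Step 2: Sum ranks within each group.
R_1 = 32 (n_1 = 5)
R_2 = 28.5 (n_2 = 3)
R_3 = 62 (n_3 = 5)
R_4 = 48.5 (n_4 = 5)
Step 3: H = 12/(N(N+1)) * sum(R_i^2/n_i) - 3(N+1)
     = 12/(18*19) * (32^2/5 + 28.5^2/3 + 62^2/5 + 48.5^2/5) - 3*19
     = 0.035088 * 1714.8 - 57
     = 3.168421.
Step 4: Ties present; correction factor C = 1 - 42/(18^3 - 18) = 0.992776. Corrected H = 3.168421 / 0.992776 = 3.191476.
Step 5: Under H0, H ~ chi^2(3); p-value = 0.363035.
Step 6: alpha = 0.05. fail to reject H0.

H = 3.1915, df = 3, p = 0.363035, fail to reject H0.


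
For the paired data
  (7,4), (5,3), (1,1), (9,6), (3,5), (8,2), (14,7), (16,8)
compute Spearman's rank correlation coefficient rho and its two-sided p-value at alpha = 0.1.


Step 1: Rank x and y separately (midranks; no ties here).
rank(x): 7->4, 5->3, 1->1, 9->6, 3->2, 8->5, 14->7, 16->8
rank(y): 4->4, 3->3, 1->1, 6->6, 5->5, 2->2, 7->7, 8->8
Step 2: d_i = R_x(i) - R_y(i); compute d_i^2.
  (4-4)^2=0, (3-3)^2=0, (1-1)^2=0, (6-6)^2=0, (2-5)^2=9, (5-2)^2=9, (7-7)^2=0, (8-8)^2=0
sum(d^2) = 18.
Step 3: rho = 1 - 6*18 / (8*(8^2 - 1)) = 1 - 108/504 = 0.785714.
Step 4: Under H0, t = rho * sqrt((n-2)/(1-rho^2)) = 3.1113 ~ t(6).
Step 5: Two-sided p-value from the t-distribution with 6 df = 0.020815.
Step 6: alpha = 0.1. reject H0.

rho = 0.7857, p = 0.020815, reject H0 at alpha = 0.1.


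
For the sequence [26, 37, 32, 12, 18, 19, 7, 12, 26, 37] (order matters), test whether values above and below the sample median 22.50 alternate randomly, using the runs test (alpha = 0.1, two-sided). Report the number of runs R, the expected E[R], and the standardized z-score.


Step 1: Compute median = 22.50; label A = above, B = below.
Labels in order: AAABBBBBAA  (n_A = 5, n_B = 5)
Step 2: Count runs R = 3.
Step 3: Under H0 (random ordering), E[R] = 2*n_A*n_B/(n_A+n_B) + 1 = 2*5*5/10 + 1 = 6.0000.
        Var[R] = 2*n_A*n_B*(2*n_A*n_B - n_A - n_B) / ((n_A+n_B)^2 * (n_A+n_B-1)) = 2000/900 = 2.2222.
        SD[R] = 1.4907.
Step 4: Continuity-corrected z = (R + 0.5 - E[R]) / SD[R] = (3 + 0.5 - 6.0000) / 1.4907 = -1.6771.
Step 5: Two-sided p-value via normal approximation = 2*(1 - Phi(|z|)) = 0.093533.
Step 6: alpha = 0.1. reject H0.

R = 3, z = -1.6771, p = 0.093533, reject H0.


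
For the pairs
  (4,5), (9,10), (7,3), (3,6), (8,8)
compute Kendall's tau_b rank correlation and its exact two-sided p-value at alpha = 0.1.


Step 1: Enumerate the 10 unordered pairs (i,j) with i<j and classify each by sign(x_j-x_i) * sign(y_j-y_i).
  (1,2):dx=+5,dy=+5->C; (1,3):dx=+3,dy=-2->D; (1,4):dx=-1,dy=+1->D; (1,5):dx=+4,dy=+3->C
  (2,3):dx=-2,dy=-7->C; (2,4):dx=-6,dy=-4->C; (2,5):dx=-1,dy=-2->C; (3,4):dx=-4,dy=+3->D
  (3,5):dx=+1,dy=+5->C; (4,5):dx=+5,dy=+2->C
Step 2: C = 7, D = 3, total pairs = 10.
Step 3: tau = (C - D)/(n(n-1)/2) = (7 - 3)/10 = 0.400000.
Step 4: Exact two-sided p-value (enumerate n! = 120 permutations of y under H0): p = 0.483333.
Step 5: alpha = 0.1. fail to reject H0.

tau_b = 0.4000 (C=7, D=3), p = 0.483333, fail to reject H0.


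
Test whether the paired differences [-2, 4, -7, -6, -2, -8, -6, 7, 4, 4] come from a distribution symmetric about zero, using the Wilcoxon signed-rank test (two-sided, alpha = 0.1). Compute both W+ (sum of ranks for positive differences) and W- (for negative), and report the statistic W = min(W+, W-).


Step 1: Drop any zero differences (none here) and take |d_i|.
|d| = [2, 4, 7, 6, 2, 8, 6, 7, 4, 4]
Step 2: Midrank |d_i| (ties get averaged ranks).
ranks: |2|->1.5, |4|->4, |7|->8.5, |6|->6.5, |2|->1.5, |8|->10, |6|->6.5, |7|->8.5, |4|->4, |4|->4
Step 3: Attach original signs; sum ranks with positive sign and with negative sign.
W+ = 4 + 8.5 + 4 + 4 = 20.5
W- = 1.5 + 8.5 + 6.5 + 1.5 + 10 + 6.5 = 34.5
(Check: W+ + W- = 55 should equal n(n+1)/2 = 55.)
Step 4: Test statistic W = min(W+, W-) = 20.5.
Step 5: Ties in |d|, so use the tie-corrected normal approximation.
        E[W] = n(n+1)/4 = 10*11/4 = 27.5.
        Tie groups: |d|=2 (t=2), |d|=4 (t=3), |d|=6 (t=2), |d|=7 (t=2); sum(t^3 - t) = 42.
        Var[W] = n(n+1)(2n+1)/24 - sum(t^3-t)/48 = 2310/24 - 42/48 = 95.375.
        z = (W - E[W]) / sqrt(Var[W]) = (20.5 - 27.5) / 9.7660 = -0.7168.
        Two-sided p = 2*Phi(z) = 0.473515.
Step 6: alpha = 0.1. fail to reject H0.

W+ = 20.5, W- = 34.5, W = min = 20.5, p = 0.473515, fail to reject H0.


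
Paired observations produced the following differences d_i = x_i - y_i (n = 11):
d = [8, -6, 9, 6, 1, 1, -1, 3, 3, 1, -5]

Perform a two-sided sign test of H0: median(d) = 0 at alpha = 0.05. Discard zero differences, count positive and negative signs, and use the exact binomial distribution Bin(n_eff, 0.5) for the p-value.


Step 1: Discard zero differences. Original n = 11; n_eff = number of nonzero differences = 11.
Nonzero differences (with sign): +8, -6, +9, +6, +1, +1, -1, +3, +3, +1, -5
Step 2: Count signs: positive = 8, negative = 3.
Step 3: Under H0: P(positive) = 0.5, so the number of positives S ~ Bin(11, 0.5).
Step 4: Two-sided exact p-value = sum of Bin(11,0.5) probabilities at or below the observed probability = 0.226562.
Step 5: alpha = 0.05. fail to reject H0.

n_eff = 11, pos = 8, neg = 3, p = 0.226562, fail to reject H0.


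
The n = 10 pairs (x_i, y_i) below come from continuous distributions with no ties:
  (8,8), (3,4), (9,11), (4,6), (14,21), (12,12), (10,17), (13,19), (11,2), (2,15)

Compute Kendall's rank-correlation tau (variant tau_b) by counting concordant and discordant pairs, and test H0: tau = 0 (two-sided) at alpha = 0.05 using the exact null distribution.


Step 1: Enumerate the 45 unordered pairs (i,j) with i<j and classify each by sign(x_j-x_i) * sign(y_j-y_i).
  (1,2):dx=-5,dy=-4->C; (1,3):dx=+1,dy=+3->C; (1,4):dx=-4,dy=-2->C; (1,5):dx=+6,dy=+13->C
  (1,6):dx=+4,dy=+4->C; (1,7):dx=+2,dy=+9->C; (1,8):dx=+5,dy=+11->C; (1,9):dx=+3,dy=-6->D
  (1,10):dx=-6,dy=+7->D; (2,3):dx=+6,dy=+7->C; (2,4):dx=+1,dy=+2->C; (2,5):dx=+11,dy=+17->C
  (2,6):dx=+9,dy=+8->C; (2,7):dx=+7,dy=+13->C; (2,8):dx=+10,dy=+15->C; (2,9):dx=+8,dy=-2->D
  (2,10):dx=-1,dy=+11->D; (3,4):dx=-5,dy=-5->C; (3,5):dx=+5,dy=+10->C; (3,6):dx=+3,dy=+1->C
  (3,7):dx=+1,dy=+6->C; (3,8):dx=+4,dy=+8->C; (3,9):dx=+2,dy=-9->D; (3,10):dx=-7,dy=+4->D
  (4,5):dx=+10,dy=+15->C; (4,6):dx=+8,dy=+6->C; (4,7):dx=+6,dy=+11->C; (4,8):dx=+9,dy=+13->C
  (4,9):dx=+7,dy=-4->D; (4,10):dx=-2,dy=+9->D; (5,6):dx=-2,dy=-9->C; (5,7):dx=-4,dy=-4->C
  (5,8):dx=-1,dy=-2->C; (5,9):dx=-3,dy=-19->C; (5,10):dx=-12,dy=-6->C; (6,7):dx=-2,dy=+5->D
  (6,8):dx=+1,dy=+7->C; (6,9):dx=-1,dy=-10->C; (6,10):dx=-10,dy=+3->D; (7,8):dx=+3,dy=+2->C
  (7,9):dx=+1,dy=-15->D; (7,10):dx=-8,dy=-2->C; (8,9):dx=-2,dy=-17->C; (8,10):dx=-11,dy=-4->C
  (9,10):dx=-9,dy=+13->D
Step 2: C = 33, D = 12, total pairs = 45.
Step 3: tau = (C - D)/(n(n-1)/2) = (33 - 12)/45 = 0.466667.
Step 4: Exact two-sided p-value (enumerate n! = 3628800 permutations of y under H0): p = 0.072550.
Step 5: alpha = 0.05. fail to reject H0.

tau_b = 0.4667 (C=33, D=12), p = 0.072550, fail to reject H0.


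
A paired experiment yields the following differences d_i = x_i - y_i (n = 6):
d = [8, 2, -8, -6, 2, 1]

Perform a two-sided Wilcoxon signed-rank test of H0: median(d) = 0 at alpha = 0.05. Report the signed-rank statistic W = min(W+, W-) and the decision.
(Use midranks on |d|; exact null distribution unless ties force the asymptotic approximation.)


Step 1: Drop any zero differences (none here) and take |d_i|.
|d| = [8, 2, 8, 6, 2, 1]
Step 2: Midrank |d_i| (ties get averaged ranks).
ranks: |8|->5.5, |2|->2.5, |8|->5.5, |6|->4, |2|->2.5, |1|->1
Step 3: Attach original signs; sum ranks with positive sign and with negative sign.
W+ = 5.5 + 2.5 + 2.5 + 1 = 11.5
W- = 5.5 + 4 = 9.5
(Check: W+ + W- = 21 should equal n(n+1)/2 = 21.)
Step 4: Test statistic W = min(W+, W-) = 9.5.
Step 5: Ties in |d|, so use the tie-corrected normal approximation.
        E[W] = n(n+1)/4 = 6*7/4 = 10.5.
        Tie groups: |d|=2 (t=2), |d|=8 (t=2); sum(t^3 - t) = 12.
        Var[W] = n(n+1)(2n+1)/24 - sum(t^3-t)/48 = 546/24 - 12/48 = 22.5.
        z = (W - E[W]) / sqrt(Var[W]) = (9.5 - 10.5) / 4.7434 = -0.2108.
        Two-sided p = 2*Phi(z) = 0.833029.
Step 6: alpha = 0.05. fail to reject H0.

W+ = 11.5, W- = 9.5, W = min = 9.5, p = 0.833029, fail to reject H0.


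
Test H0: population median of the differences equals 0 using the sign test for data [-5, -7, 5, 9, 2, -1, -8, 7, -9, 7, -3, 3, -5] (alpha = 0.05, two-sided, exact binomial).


Step 1: Discard zero differences. Original n = 13; n_eff = number of nonzero differences = 13.
Nonzero differences (with sign): -5, -7, +5, +9, +2, -1, -8, +7, -9, +7, -3, +3, -5
Step 2: Count signs: positive = 6, negative = 7.
Step 3: Under H0: P(positive) = 0.5, so the number of positives S ~ Bin(13, 0.5).
Step 4: Two-sided exact p-value = sum of Bin(13,0.5) probabilities at or below the observed probability = 1.000000.
Step 5: alpha = 0.05. fail to reject H0.

n_eff = 13, pos = 6, neg = 7, p = 1.000000, fail to reject H0.


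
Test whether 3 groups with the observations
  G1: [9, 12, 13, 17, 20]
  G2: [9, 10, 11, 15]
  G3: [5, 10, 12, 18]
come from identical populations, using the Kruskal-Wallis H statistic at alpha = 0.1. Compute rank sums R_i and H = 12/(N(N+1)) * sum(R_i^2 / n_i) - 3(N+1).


Step 1: Combine all N = 13 observations and assign midranks.
sorted (value, group, rank): (5,G3,1), (9,G1,2.5), (9,G2,2.5), (10,G2,4.5), (10,G3,4.5), (11,G2,6), (12,G1,7.5), (12,G3,7.5), (13,G1,9), (15,G2,10), (17,G1,11), (18,G3,12), (20,G1,13)
Step 2: Sum ranks within each group.
R_1 = 43 (n_1 = 5)
R_2 = 23 (n_2 = 4)
R_3 = 25 (n_3 = 4)
Step 3: H = 12/(N(N+1)) * sum(R_i^2/n_i) - 3(N+1)
     = 12/(13*14) * (43^2/5 + 23^2/4 + 25^2/4) - 3*14
     = 0.065934 * 658.3 - 42
     = 1.404396.
Step 4: Ties present; correction factor C = 1 - 18/(13^3 - 13) = 0.991758. Corrected H = 1.404396 / 0.991758 = 1.416066.
Step 5: Under H0, H ~ chi^2(2); p-value = 0.492612.
Step 6: alpha = 0.1. fail to reject H0.

H = 1.4161, df = 2, p = 0.492612, fail to reject H0.


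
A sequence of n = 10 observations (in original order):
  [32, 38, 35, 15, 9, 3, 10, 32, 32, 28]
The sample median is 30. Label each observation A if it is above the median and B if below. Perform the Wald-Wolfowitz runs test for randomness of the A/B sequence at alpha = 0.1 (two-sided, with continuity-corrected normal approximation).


Step 1: Compute median = 30; label A = above, B = below.
Labels in order: AAABBBBAAB  (n_A = 5, n_B = 5)
Step 2: Count runs R = 4.
Step 3: Under H0 (random ordering), E[R] = 2*n_A*n_B/(n_A+n_B) + 1 = 2*5*5/10 + 1 = 6.0000.
        Var[R] = 2*n_A*n_B*(2*n_A*n_B - n_A - n_B) / ((n_A+n_B)^2 * (n_A+n_B-1)) = 2000/900 = 2.2222.
        SD[R] = 1.4907.
Step 4: Continuity-corrected z = (R + 0.5 - E[R]) / SD[R] = (4 + 0.5 - 6.0000) / 1.4907 = -1.0062.
Step 5: Two-sided p-value via normal approximation = 2*(1 - Phi(|z|)) = 0.314305.
Step 6: alpha = 0.1. fail to reject H0.

R = 4, z = -1.0062, p = 0.314305, fail to reject H0.


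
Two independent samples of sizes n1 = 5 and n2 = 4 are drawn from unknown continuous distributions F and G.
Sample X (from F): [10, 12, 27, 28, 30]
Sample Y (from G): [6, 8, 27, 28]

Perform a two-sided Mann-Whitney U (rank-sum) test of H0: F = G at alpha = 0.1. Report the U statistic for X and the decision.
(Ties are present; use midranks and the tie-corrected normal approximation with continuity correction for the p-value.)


Step 1: Combine and sort all 9 observations; assign midranks.
sorted (value, group): (6,Y), (8,Y), (10,X), (12,X), (27,X), (27,Y), (28,X), (28,Y), (30,X)
ranks: 6->1, 8->2, 10->3, 12->4, 27->5.5, 27->5.5, 28->7.5, 28->7.5, 30->9
Step 2: Rank sum for X: R1 = 3 + 4 + 5.5 + 7.5 + 9 = 29.
Step 3: U_X = R1 - n1(n1+1)/2 = 29 - 5*6/2 = 29 - 15 = 14.
       U_Y = n1*n2 - U_X = 20 - 14 = 6.
Step 4: Ties are present, so use the tie-corrected normal approximation (with continuity correction) for the p-value.
Step 5: p-value = 0.387282; compare to alpha = 0.1. fail to reject H0.

U_X = 14, p = 0.387282, fail to reject H0 at alpha = 0.1.


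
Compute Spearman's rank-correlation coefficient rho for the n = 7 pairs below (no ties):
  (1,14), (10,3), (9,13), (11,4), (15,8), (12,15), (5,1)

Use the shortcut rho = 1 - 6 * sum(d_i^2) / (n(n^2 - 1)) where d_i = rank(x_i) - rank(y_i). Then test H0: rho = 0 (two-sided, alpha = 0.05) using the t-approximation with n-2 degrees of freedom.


Step 1: Rank x and y separately (midranks; no ties here).
rank(x): 1->1, 10->4, 9->3, 11->5, 15->7, 12->6, 5->2
rank(y): 14->6, 3->2, 13->5, 4->3, 8->4, 15->7, 1->1
Step 2: d_i = R_x(i) - R_y(i); compute d_i^2.
  (1-6)^2=25, (4-2)^2=4, (3-5)^2=4, (5-3)^2=4, (7-4)^2=9, (6-7)^2=1, (2-1)^2=1
sum(d^2) = 48.
Step 3: rho = 1 - 6*48 / (7*(7^2 - 1)) = 1 - 288/336 = 0.142857.
Step 4: Under H0, t = rho * sqrt((n-2)/(1-rho^2)) = 0.3227 ~ t(5).
Step 5: Two-sided p-value from the t-distribution with 5 df = 0.759945.
Step 6: alpha = 0.05. fail to reject H0.

rho = 0.1429, p = 0.759945, fail to reject H0 at alpha = 0.05.


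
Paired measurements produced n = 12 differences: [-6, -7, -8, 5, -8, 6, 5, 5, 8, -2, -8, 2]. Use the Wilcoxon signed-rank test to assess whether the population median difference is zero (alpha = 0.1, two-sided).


Step 1: Drop any zero differences (none here) and take |d_i|.
|d| = [6, 7, 8, 5, 8, 6, 5, 5, 8, 2, 8, 2]
Step 2: Midrank |d_i| (ties get averaged ranks).
ranks: |6|->6.5, |7|->8, |8|->10.5, |5|->4, |8|->10.5, |6|->6.5, |5|->4, |5|->4, |8|->10.5, |2|->1.5, |8|->10.5, |2|->1.5
Step 3: Attach original signs; sum ranks with positive sign and with negative sign.
W+ = 4 + 6.5 + 4 + 4 + 10.5 + 1.5 = 30.5
W- = 6.5 + 8 + 10.5 + 10.5 + 1.5 + 10.5 = 47.5
(Check: W+ + W- = 78 should equal n(n+1)/2 = 78.)
Step 4: Test statistic W = min(W+, W-) = 30.5.
Step 5: Ties in |d|, so use the tie-corrected normal approximation.
        E[W] = n(n+1)/4 = 12*13/4 = 39.
        Tie groups: |d|=2 (t=2), |d|=5 (t=3), |d|=6 (t=2), |d|=8 (t=4); sum(t^3 - t) = 96.
        Var[W] = n(n+1)(2n+1)/24 - sum(t^3-t)/48 = 3900/24 - 96/48 = 160.5.
        z = (W - E[W]) / sqrt(Var[W]) = (30.5 - 39) / 12.6689 = -0.6709.
        Two-sided p = 2*Phi(z) = 0.502261.
Step 6: alpha = 0.1. fail to reject H0.

W+ = 30.5, W- = 47.5, W = min = 30.5, p = 0.502261, fail to reject H0.


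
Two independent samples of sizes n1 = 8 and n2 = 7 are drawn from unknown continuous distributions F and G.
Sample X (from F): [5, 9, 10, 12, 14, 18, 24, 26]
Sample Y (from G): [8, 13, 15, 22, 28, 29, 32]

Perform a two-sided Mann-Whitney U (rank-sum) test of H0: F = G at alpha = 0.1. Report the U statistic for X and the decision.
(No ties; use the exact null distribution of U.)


Step 1: Combine and sort all 15 observations; assign midranks.
sorted (value, group): (5,X), (8,Y), (9,X), (10,X), (12,X), (13,Y), (14,X), (15,Y), (18,X), (22,Y), (24,X), (26,X), (28,Y), (29,Y), (32,Y)
ranks: 5->1, 8->2, 9->3, 10->4, 12->5, 13->6, 14->7, 15->8, 18->9, 22->10, 24->11, 26->12, 28->13, 29->14, 32->15
Step 2: Rank sum for X: R1 = 1 + 3 + 4 + 5 + 7 + 9 + 11 + 12 = 52.
Step 3: U_X = R1 - n1(n1+1)/2 = 52 - 8*9/2 = 52 - 36 = 16.
       U_Y = n1*n2 - U_X = 56 - 16 = 40.
Step 4: No ties, so the exact null distribution of U (based on enumerating the C(15,8) = 6435 equally likely rank assignments) gives the two-sided p-value.
Step 5: p-value = 0.189277; compare to alpha = 0.1. fail to reject H0.

U_X = 16, p = 0.189277, fail to reject H0 at alpha = 0.1.


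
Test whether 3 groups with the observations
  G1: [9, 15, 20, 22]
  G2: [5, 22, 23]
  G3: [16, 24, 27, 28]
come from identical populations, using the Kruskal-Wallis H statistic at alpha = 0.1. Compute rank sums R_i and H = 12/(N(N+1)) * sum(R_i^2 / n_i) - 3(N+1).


Step 1: Combine all N = 11 observations and assign midranks.
sorted (value, group, rank): (5,G2,1), (9,G1,2), (15,G1,3), (16,G3,4), (20,G1,5), (22,G1,6.5), (22,G2,6.5), (23,G2,8), (24,G3,9), (27,G3,10), (28,G3,11)
Step 2: Sum ranks within each group.
R_1 = 16.5 (n_1 = 4)
R_2 = 15.5 (n_2 = 3)
R_3 = 34 (n_3 = 4)
Step 3: H = 12/(N(N+1)) * sum(R_i^2/n_i) - 3(N+1)
     = 12/(11*12) * (16.5^2/4 + 15.5^2/3 + 34^2/4) - 3*12
     = 0.090909 * 437.146 - 36
     = 3.740530.
Step 4: Ties present; correction factor C = 1 - 6/(11^3 - 11) = 0.995455. Corrected H = 3.740530 / 0.995455 = 3.757610.
Step 5: Under H0, H ~ chi^2(2); p-value = 0.152773.
Step 6: alpha = 0.1. fail to reject H0.

H = 3.7576, df = 2, p = 0.152773, fail to reject H0.


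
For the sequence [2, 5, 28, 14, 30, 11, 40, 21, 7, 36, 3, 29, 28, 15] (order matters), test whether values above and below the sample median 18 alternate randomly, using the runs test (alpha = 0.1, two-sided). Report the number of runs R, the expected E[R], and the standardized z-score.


Step 1: Compute median = 18; label A = above, B = below.
Labels in order: BBABABAABABAAB  (n_A = 7, n_B = 7)
Step 2: Count runs R = 11.
Step 3: Under H0 (random ordering), E[R] = 2*n_A*n_B/(n_A+n_B) + 1 = 2*7*7/14 + 1 = 8.0000.
        Var[R] = 2*n_A*n_B*(2*n_A*n_B - n_A - n_B) / ((n_A+n_B)^2 * (n_A+n_B-1)) = 8232/2548 = 3.2308.
        SD[R] = 1.7974.
Step 4: Continuity-corrected z = (R - 0.5 - E[R]) / SD[R] = (11 - 0.5 - 8.0000) / 1.7974 = 1.3909.
Step 5: Two-sided p-value via normal approximation = 2*(1 - Phi(|z|)) = 0.164264.
Step 6: alpha = 0.1. fail to reject H0.

R = 11, z = 1.3909, p = 0.164264, fail to reject H0.


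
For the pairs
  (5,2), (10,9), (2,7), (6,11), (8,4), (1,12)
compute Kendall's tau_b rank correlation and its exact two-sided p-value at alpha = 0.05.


Step 1: Enumerate the 15 unordered pairs (i,j) with i<j and classify each by sign(x_j-x_i) * sign(y_j-y_i).
  (1,2):dx=+5,dy=+7->C; (1,3):dx=-3,dy=+5->D; (1,4):dx=+1,dy=+9->C; (1,5):dx=+3,dy=+2->C
  (1,6):dx=-4,dy=+10->D; (2,3):dx=-8,dy=-2->C; (2,4):dx=-4,dy=+2->D; (2,5):dx=-2,dy=-5->C
  (2,6):dx=-9,dy=+3->D; (3,4):dx=+4,dy=+4->C; (3,5):dx=+6,dy=-3->D; (3,6):dx=-1,dy=+5->D
  (4,5):dx=+2,dy=-7->D; (4,6):dx=-5,dy=+1->D; (5,6):dx=-7,dy=+8->D
Step 2: C = 6, D = 9, total pairs = 15.
Step 3: tau = (C - D)/(n(n-1)/2) = (6 - 9)/15 = -0.200000.
Step 4: Exact two-sided p-value (enumerate n! = 720 permutations of y under H0): p = 0.719444.
Step 5: alpha = 0.05. fail to reject H0.

tau_b = -0.2000 (C=6, D=9), p = 0.719444, fail to reject H0.


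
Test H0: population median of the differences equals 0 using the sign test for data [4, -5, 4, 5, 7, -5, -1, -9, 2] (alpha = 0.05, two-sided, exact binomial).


Step 1: Discard zero differences. Original n = 9; n_eff = number of nonzero differences = 9.
Nonzero differences (with sign): +4, -5, +4, +5, +7, -5, -1, -9, +2
Step 2: Count signs: positive = 5, negative = 4.
Step 3: Under H0: P(positive) = 0.5, so the number of positives S ~ Bin(9, 0.5).
Step 4: Two-sided exact p-value = sum of Bin(9,0.5) probabilities at or below the observed probability = 1.000000.
Step 5: alpha = 0.05. fail to reject H0.

n_eff = 9, pos = 5, neg = 4, p = 1.000000, fail to reject H0.


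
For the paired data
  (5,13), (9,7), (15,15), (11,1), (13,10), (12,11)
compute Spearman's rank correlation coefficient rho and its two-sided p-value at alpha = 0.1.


Step 1: Rank x and y separately (midranks; no ties here).
rank(x): 5->1, 9->2, 15->6, 11->3, 13->5, 12->4
rank(y): 13->5, 7->2, 15->6, 1->1, 10->3, 11->4
Step 2: d_i = R_x(i) - R_y(i); compute d_i^2.
  (1-5)^2=16, (2-2)^2=0, (6-6)^2=0, (3-1)^2=4, (5-3)^2=4, (4-4)^2=0
sum(d^2) = 24.
Step 3: rho = 1 - 6*24 / (6*(6^2 - 1)) = 1 - 144/210 = 0.314286.
Step 4: Under H0, t = rho * sqrt((n-2)/(1-rho^2)) = 0.6621 ~ t(4).
Step 5: Two-sided p-value from the t-distribution with 4 df = 0.544093.
Step 6: alpha = 0.1. fail to reject H0.

rho = 0.3143, p = 0.544093, fail to reject H0 at alpha = 0.1.


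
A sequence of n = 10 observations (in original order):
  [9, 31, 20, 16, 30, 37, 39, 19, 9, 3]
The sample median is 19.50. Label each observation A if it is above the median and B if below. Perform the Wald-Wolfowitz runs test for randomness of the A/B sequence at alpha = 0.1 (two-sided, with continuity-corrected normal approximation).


Step 1: Compute median = 19.50; label A = above, B = below.
Labels in order: BAABAAABBB  (n_A = 5, n_B = 5)
Step 2: Count runs R = 5.
Step 3: Under H0 (random ordering), E[R] = 2*n_A*n_B/(n_A+n_B) + 1 = 2*5*5/10 + 1 = 6.0000.
        Var[R] = 2*n_A*n_B*(2*n_A*n_B - n_A - n_B) / ((n_A+n_B)^2 * (n_A+n_B-1)) = 2000/900 = 2.2222.
        SD[R] = 1.4907.
Step 4: Continuity-corrected z = (R + 0.5 - E[R]) / SD[R] = (5 + 0.5 - 6.0000) / 1.4907 = -0.3354.
Step 5: Two-sided p-value via normal approximation = 2*(1 - Phi(|z|)) = 0.737316.
Step 6: alpha = 0.1. fail to reject H0.

R = 5, z = -0.3354, p = 0.737316, fail to reject H0.


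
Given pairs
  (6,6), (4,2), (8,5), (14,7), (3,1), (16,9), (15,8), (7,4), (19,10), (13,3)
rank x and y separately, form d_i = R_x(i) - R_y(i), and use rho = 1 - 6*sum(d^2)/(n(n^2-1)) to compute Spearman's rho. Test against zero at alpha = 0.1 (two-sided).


Step 1: Rank x and y separately (midranks; no ties here).
rank(x): 6->3, 4->2, 8->5, 14->7, 3->1, 16->9, 15->8, 7->4, 19->10, 13->6
rank(y): 6->6, 2->2, 5->5, 7->7, 1->1, 9->9, 8->8, 4->4, 10->10, 3->3
Step 2: d_i = R_x(i) - R_y(i); compute d_i^2.
  (3-6)^2=9, (2-2)^2=0, (5-5)^2=0, (7-7)^2=0, (1-1)^2=0, (9-9)^2=0, (8-8)^2=0, (4-4)^2=0, (10-10)^2=0, (6-3)^2=9
sum(d^2) = 18.
Step 3: rho = 1 - 6*18 / (10*(10^2 - 1)) = 1 - 108/990 = 0.890909.
Step 4: Under H0, t = rho * sqrt((n-2)/(1-rho^2)) = 5.5482 ~ t(8).
Step 5: Two-sided p-value from the t-distribution with 8 df = 0.000542.
Step 6: alpha = 0.1. reject H0.

rho = 0.8909, p = 0.000542, reject H0 at alpha = 0.1.


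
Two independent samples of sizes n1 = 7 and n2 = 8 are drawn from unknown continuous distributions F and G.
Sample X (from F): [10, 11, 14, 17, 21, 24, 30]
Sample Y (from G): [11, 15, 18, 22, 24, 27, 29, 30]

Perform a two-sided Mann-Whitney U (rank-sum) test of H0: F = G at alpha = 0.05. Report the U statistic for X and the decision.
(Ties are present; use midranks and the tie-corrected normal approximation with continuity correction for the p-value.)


Step 1: Combine and sort all 15 observations; assign midranks.
sorted (value, group): (10,X), (11,X), (11,Y), (14,X), (15,Y), (17,X), (18,Y), (21,X), (22,Y), (24,X), (24,Y), (27,Y), (29,Y), (30,X), (30,Y)
ranks: 10->1, 11->2.5, 11->2.5, 14->4, 15->5, 17->6, 18->7, 21->8, 22->9, 24->10.5, 24->10.5, 27->12, 29->13, 30->14.5, 30->14.5
Step 2: Rank sum for X: R1 = 1 + 2.5 + 4 + 6 + 8 + 10.5 + 14.5 = 46.5.
Step 3: U_X = R1 - n1(n1+1)/2 = 46.5 - 7*8/2 = 46.5 - 28 = 18.5.
       U_Y = n1*n2 - U_X = 56 - 18.5 = 37.5.
Step 4: Ties are present, so use the tie-corrected normal approximation (with continuity correction) for the p-value.
Step 5: p-value = 0.296324; compare to alpha = 0.05. fail to reject H0.

U_X = 18.5, p = 0.296324, fail to reject H0 at alpha = 0.05.
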